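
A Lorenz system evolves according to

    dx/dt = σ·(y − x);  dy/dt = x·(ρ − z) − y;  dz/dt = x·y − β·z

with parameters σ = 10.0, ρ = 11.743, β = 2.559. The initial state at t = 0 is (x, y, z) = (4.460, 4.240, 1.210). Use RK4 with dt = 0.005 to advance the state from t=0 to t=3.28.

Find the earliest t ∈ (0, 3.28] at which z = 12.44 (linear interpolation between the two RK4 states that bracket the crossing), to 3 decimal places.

t = 0.244

t=0.000: state=(4.460, 4.240, 1.210)
step 1 (dt=0.005): k1=(-2.200, 42.737, 15.814), k2=(-1.077, 42.396, 16.165), k3=(-1.113, 42.423, 16.172), k4=(-0.023, 42.106, 16.528); state += dt/6·(k1+2k2+2k3+k4)
t=0.005: state=(4.454, 4.452, 1.291)
t=0.010: state=(4.460, 4.661, 1.375)
t=0.015: state=(4.474, 4.868, 1.464)
continuing one RK4 step at a time; state shown every 40 steps (Δt=0.2):
t=0.200: state=(8.526, 11.054, 9.284)
t=0.240: state=(9.372, 10.969, 12.171)
next step: t=0.245: state=(9.448, 10.885, 12.528) — z has crossed 12.44
linear interpolation between t=0.240 (12.17142) and t=0.245 (12.52759) → t≈0.244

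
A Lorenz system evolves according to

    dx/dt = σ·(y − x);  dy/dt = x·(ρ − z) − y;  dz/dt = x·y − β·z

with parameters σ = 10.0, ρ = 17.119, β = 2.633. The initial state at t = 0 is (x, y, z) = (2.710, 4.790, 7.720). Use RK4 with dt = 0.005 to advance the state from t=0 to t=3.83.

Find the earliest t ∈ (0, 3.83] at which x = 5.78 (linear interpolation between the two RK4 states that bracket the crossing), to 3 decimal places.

t=0.000: state=(2.710, 4.790, 7.720)
step 1 (dt=0.005): k1=(20.800, 20.681, -7.346), k2=(20.797, 21.169, -6.906), k3=(20.809, 21.165, -6.905), k4=(20.818, 21.651, -6.459); state += dt/6·(k1+2k2+2k3+k4)
t=0.005: state=(2.814, 4.896, 7.685)
t=0.010: state=(2.918, 5.006, 7.655)
t=0.015: state=(3.023, 5.122, 7.630)
t=0.125: state=(5.745, 8.735, 8.650)
next step: t=0.130: state=(5.896, 8.936, 8.792) — x has crossed 5.78
linear interpolation between t=0.125 (5.74515) and t=0.130 (5.89590) → t≈0.126

t = 0.126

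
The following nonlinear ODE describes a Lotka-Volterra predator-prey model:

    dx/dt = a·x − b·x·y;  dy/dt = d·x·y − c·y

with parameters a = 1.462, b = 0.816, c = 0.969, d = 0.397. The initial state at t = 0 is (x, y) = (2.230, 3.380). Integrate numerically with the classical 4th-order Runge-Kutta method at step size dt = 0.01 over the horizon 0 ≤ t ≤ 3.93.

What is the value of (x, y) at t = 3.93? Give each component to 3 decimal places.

(x, y) = (4.180, 1.006)

t=0.000: state=(2.230, 3.380)
step 1 (dt=0.01): k1=(-2.890, -0.283), k2=(-2.869, -0.302), k3=(-2.869, -0.302), k4=(-2.848, -0.321); state += dt/6·(k1+2k2+2k3+k4)
t=0.010: state=(2.201, 3.377)
t=0.020: state=(2.173, 3.374)
t=0.030: state=(2.145, 3.370)
continuing one RK4 step at a time; state shown every 20 steps (Δt=0.2):
t=0.200: state=(1.735, 3.256)
t=0.400: state=(1.390, 3.034)
t=0.600: state=(1.160, 2.764)
t=0.800: state=(1.013, 2.481)
t=1.000: state=(0.926, 2.207)
t=1.200: state=(0.884, 1.953)
t=1.400: state=(0.877, 1.725)
t=1.600: state=(0.902, 1.525)
t=1.800: state=(0.956, 1.352)
t=2.000: state=(1.039, 1.205)
t=2.200: state=(1.156, 1.083)
t=2.400: state=(1.308, 0.984)
t=2.600: state=(1.503, 0.906)
t=2.800: state=(1.745, 0.849)
t=3.000: state=(2.042, 0.812)
t=3.200: state=(2.400, 0.798)
t=3.400: state=(2.821, 0.808)
t=3.600: state=(3.302, 0.849)
t=3.800: state=(3.829, 0.928)
t=3.930: state=(4.180, 1.006)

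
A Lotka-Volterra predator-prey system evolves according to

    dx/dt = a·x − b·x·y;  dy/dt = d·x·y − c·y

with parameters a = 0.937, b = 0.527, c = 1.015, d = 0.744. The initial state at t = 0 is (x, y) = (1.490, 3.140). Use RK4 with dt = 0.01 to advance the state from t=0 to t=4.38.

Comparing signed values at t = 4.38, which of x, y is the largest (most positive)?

largest component: x

t=0.000: state=(1.490, 3.140)
step 1 (dt=0.01): k1=(-1.069, 0.294), k2=(-1.067, 0.281), k3=(-1.067, 0.281), k4=(-1.064, 0.269); state += dt/6·(k1+2k2+2k3+k4)
t=0.010: state=(1.479, 3.143)
t=0.020: state=(1.469, 3.145)
t=0.030: state=(1.458, 3.148)
continuing one RK4 step at a time; state shown every 20 steps (Δt=0.2):
t=0.200: state=(1.289, 3.151)
t=0.400: state=(1.119, 3.075)
t=0.600: state=(0.983, 2.934)
t=0.800: state=(0.878, 2.750)
t=1.000: state=(0.801, 2.542)
t=1.200: state=(0.748, 2.328)
t=1.400: state=(0.714, 2.118)
t=1.600: state=(0.696, 1.920)
t=1.800: state=(0.692, 1.737)
t=2.000: state=(0.701, 1.573)
t=2.200: state=(0.722, 1.427)
t=2.400: state=(0.755, 1.300)
t=2.600: state=(0.798, 1.191)
t=2.800: state=(0.854, 1.099)
t=3.000: state=(0.921, 1.024)
t=3.200: state=(1.000, 0.964)
t=3.400: state=(1.092, 0.919)
t=3.600: state=(1.198, 0.889)
t=3.800: state=(1.317, 0.875)
t=4.000: state=(1.448, 0.878)
t=4.200: state=(1.591, 0.898)
t=4.380: state=(1.727, 0.934)
compare at T: x=1.727, y=0.934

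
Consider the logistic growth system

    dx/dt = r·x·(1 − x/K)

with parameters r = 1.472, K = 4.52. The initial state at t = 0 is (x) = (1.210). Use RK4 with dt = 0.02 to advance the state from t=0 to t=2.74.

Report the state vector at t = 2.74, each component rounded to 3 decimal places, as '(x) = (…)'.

(x) = (4.311)

t=0.000: state=(1.210)
step 1 (dt=0.02): k1=(1.304), k2=(1.313), k3=(1.313), k4=(1.322); state += dt/6·(k1+2k2+2k3+k4)
t=0.020: state=(1.236)
t=0.040: state=(1.263)
t=0.060: state=(1.290)
continuing one RK4 step at a time; state shown every 5 steps (Δt=0.1):
t=0.100: state=(1.345)
t=0.200: state=(1.488)
t=0.300: state=(1.638)
t=0.400: state=(1.795)
t=0.500: state=(1.956)
t=0.600: state=(2.121)
t=0.700: state=(2.287)
t=0.800: state=(2.453)
t=0.900: state=(2.617)
t=1.000: state=(2.777)
t=1.100: state=(2.932)
t=1.200: state=(3.080)
t=1.300: state=(3.220)
t=1.400: state=(3.352)
t=1.500: state=(3.475)
t=1.600: state=(3.589)
t=1.700: state=(3.693)
t=1.800: state=(3.788)
t=1.900: state=(3.874)
t=2.000: state=(3.951)
t=2.100: state=(4.020)
t=2.200: state=(4.082)
t=2.300: state=(4.137)
t=2.400: state=(4.185)
t=2.500: state=(4.228)
t=2.600: state=(4.266)
t=2.700: state=(4.299)
t=2.740: state=(4.311)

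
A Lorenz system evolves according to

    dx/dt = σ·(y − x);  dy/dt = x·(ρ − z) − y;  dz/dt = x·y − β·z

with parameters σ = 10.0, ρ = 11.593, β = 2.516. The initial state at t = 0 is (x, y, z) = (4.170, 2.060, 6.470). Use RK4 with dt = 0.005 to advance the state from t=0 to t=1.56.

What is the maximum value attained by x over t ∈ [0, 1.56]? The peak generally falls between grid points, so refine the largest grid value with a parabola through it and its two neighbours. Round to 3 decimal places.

max x = 7.468

t=0.000: state=(4.170, 2.060, 6.470)
step 1 (dt=0.005): k1=(-21.100, 19.303, -7.688), k2=(-20.090, 19.064, -7.550), k3=(-20.121, 19.076, -7.548), k4=(-19.140, 18.846, -7.412); state += dt/6·(k1+2k2+2k3+k4)
t=0.005: state=(4.069, 2.155, 6.432)
t=0.010: state=(3.978, 2.249, 6.396)
t=0.015: state=(3.896, 2.340, 6.361)
continuing one RK4 step at a time; state shown every 20 steps (Δt=0.1):
t=0.100: state=(3.467, 3.730, 5.967)
t=0.200: state=(4.233, 5.387, 6.185)
t=0.300: state=(5.606, 7.108, 7.566)
t=0.400: state=(6.981, 8.063, 10.234)
t=0.500: state=(7.447, 7.196, 12.998)
t=0.600: state=(6.535, 5.114, 13.956)
t=0.700: state=(4.999, 3.526, 13.000)
t=0.800: state=(3.807, 2.939, 11.318)
t=0.900: state=(3.264, 3.023, 9.703)
t=1.000: state=(3.276, 3.521, 8.473)
t=1.100: state=(3.720, 4.349, 7.798)
t=1.200: state=(4.507, 5.430, 7.847)
t=1.300: state=(5.497, 6.501, 8.774)
t=1.400: state=(6.366, 7.013, 10.443)
t=1.500: state=(6.642, 6.508, 12.093)
t=1.560: state=(6.416, 5.817, 12.649)
largest grid value and its neighbours: x(0.480)=7.46679, x(0.485)=7.46756, x(0.490)=7.46453
parabola through these three points peaks at t≈0.484 with x≈7.46773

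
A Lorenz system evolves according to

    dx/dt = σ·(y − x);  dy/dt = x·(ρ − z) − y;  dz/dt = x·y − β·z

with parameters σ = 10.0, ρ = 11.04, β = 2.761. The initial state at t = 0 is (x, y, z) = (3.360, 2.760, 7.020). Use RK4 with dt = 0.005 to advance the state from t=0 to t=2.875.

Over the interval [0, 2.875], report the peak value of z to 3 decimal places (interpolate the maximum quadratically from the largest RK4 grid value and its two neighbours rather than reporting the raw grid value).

max z = 12.786

t=0.000: state=(3.360, 2.760, 7.020)
step 1 (dt=0.005): k1=(-6.000, 10.747, -10.109), k2=(-5.581, 10.745, -9.990), k3=(-5.592, 10.748, -9.988), k4=(-5.183, 10.747, -9.869); state += dt/6·(k1+2k2+2k3+k4)
t=0.005: state=(3.332, 2.814, 6.970)
t=0.010: state=(3.308, 2.867, 6.921)
t=0.015: state=(3.288, 2.921, 6.874)
continuing one RK4 step at a time; state shown every 20 steps (Δt=0.1):
t=0.100: state=(3.387, 3.886, 6.284)
t=0.200: state=(4.187, 5.240, 6.278)
t=0.300: state=(5.398, 6.705, 7.299)
t=0.400: state=(6.617, 7.626, 9.398)
t=0.500: state=(7.166, 7.166, 11.718)
t=0.600: state=(6.609, 5.583, 12.779)
t=0.700: state=(5.399, 4.155, 12.211)
t=0.800: state=(4.337, 3.516, 10.848)
t=0.900: state=(3.795, 3.527, 9.449)
t=1.000: state=(3.768, 3.963, 8.387)
t=1.100: state=(4.150, 4.700, 7.855)
t=1.200: state=(4.828, 5.605, 7.990)
t=1.300: state=(5.627, 6.398, 8.839)
t=1.400: state=(6.250, 6.663, 10.156)
t=1.500: state=(6.369, 6.182, 11.302)
t=1.600: state=(5.927, 5.287, 11.667)
t=1.700: state=(5.229, 4.540, 11.223)
t=1.800: state=(4.651, 4.214, 10.374)
t=1.900: state=(4.383, 4.285, 9.525)
t=2.000: state=(4.443, 4.648, 8.936)
t=2.100: state=(4.763, 5.181, 8.755)
t=2.200: state=(5.232, 5.723, 9.037)
t=2.300: state=(5.682, 6.057, 9.693)
t=2.400: state=(5.923, 6.010, 10.446)
t=2.500: state=(5.845, 5.613, 10.933)
t=2.600: state=(5.511, 5.110, 10.953)
t=2.700: state=(5.114, 4.750, 10.582)
t=2.800: state=(4.830, 4.639, 10.050)
t=2.875: state=(4.745, 4.712, 9.680)
largest grid value and its neighbours: z(0.605)=12.78457, z(0.610)=12.78619, z(0.615)=12.78362
parabola through these three points peaks at t≈0.609 with z≈12.78622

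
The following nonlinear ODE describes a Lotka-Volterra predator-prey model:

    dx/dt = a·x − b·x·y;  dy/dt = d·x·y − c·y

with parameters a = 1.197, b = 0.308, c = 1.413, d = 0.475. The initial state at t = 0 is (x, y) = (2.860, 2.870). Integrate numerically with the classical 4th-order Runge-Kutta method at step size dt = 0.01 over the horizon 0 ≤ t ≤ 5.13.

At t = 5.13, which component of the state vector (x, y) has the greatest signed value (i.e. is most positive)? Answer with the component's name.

largest component: x

t=0.000: state=(2.860, 2.870)
step 1 (dt=0.01): k1=(0.895, -0.156), k2=(0.897, -0.150), k3=(0.897, -0.150), k4=(0.899, -0.144); state += dt/6·(k1+2k2+2k3+k4)
t=0.010: state=(2.869, 2.868)
t=0.020: state=(2.878, 2.867)
t=0.030: state=(2.887, 2.866)
continuing one RK4 step at a time; state shown every 20 steps (Δt=0.2):
t=0.200: state=(3.046, 2.864)
t=0.400: state=(3.240, 2.910)
t=0.600: state=(3.432, 3.012)
t=0.800: state=(3.605, 3.172)
t=1.000: state=(3.743, 3.391)
t=1.200: state=(3.827, 3.664)
t=1.400: state=(3.843, 3.979)
t=1.600: state=(3.783, 4.311)
t=1.800: state=(3.648, 4.628)
t=2.000: state=(3.456, 4.891)
t=2.200: state=(3.230, 5.066)
t=2.400: state=(2.995, 5.132)
t=2.600: state=(2.776, 5.088)
t=2.800: state=(2.588, 4.947)
t=3.000: state=(2.440, 4.734)
t=3.200: state=(2.334, 4.475)
t=3.400: state=(2.270, 4.197)
t=3.600: state=(2.246, 3.919)
t=3.800: state=(2.260, 3.659)
t=4.000: state=(2.309, 3.426)
t=4.200: state=(2.390, 3.227)
t=4.400: state=(2.502, 3.068)
t=4.600: state=(2.641, 2.953)
t=4.800: state=(2.804, 2.882)
t=5.000: state=(2.986, 2.860)
t=5.130: state=(3.111, 2.873)
compare at T: x=3.111, y=2.873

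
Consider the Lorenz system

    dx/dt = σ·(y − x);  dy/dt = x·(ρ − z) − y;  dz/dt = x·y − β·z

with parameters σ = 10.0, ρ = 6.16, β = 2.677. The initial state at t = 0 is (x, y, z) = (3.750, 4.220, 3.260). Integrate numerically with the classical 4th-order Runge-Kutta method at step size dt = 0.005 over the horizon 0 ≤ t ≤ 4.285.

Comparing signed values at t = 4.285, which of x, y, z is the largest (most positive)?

t=0.000: state=(3.750, 4.220, 3.260)
step 1 (dt=0.005): k1=(4.700, 6.655, 7.098), k2=(4.749, 6.606, 7.163), k3=(4.746, 6.606, 7.162), k4=(4.793, 6.556, 7.227); state += dt/6·(k1+2k2+2k3+k4)
t=0.005: state=(3.774, 4.253, 3.296)
t=0.010: state=(3.798, 4.286, 3.332)
t=0.015: state=(3.822, 4.318, 3.369)
continuing one RK4 step at a time; state shown every 40 steps (Δt=0.2):
t=0.200: state=(4.681, 4.983, 5.070)
t=0.400: state=(4.633, 4.303, 6.444)
t=0.600: state=(3.754, 3.316, 6.190)
t=0.800: state=(3.143, 2.986, 5.236)
t=1.000: state=(3.096, 3.188, 4.525)
t=1.200: state=(3.429, 3.647, 4.380)
t=1.400: state=(3.864, 4.051, 4.776)
t=1.600: state=(4.082, 4.099, 5.351)
t=1.800: state=(3.950, 3.822, 5.608)
t=2.000: state=(3.675, 3.551, 5.439)
t=2.200: state=(3.514, 3.483, 5.118)
t=2.400: state=(3.541, 3.592, 4.919)
t=2.600: state=(3.680, 3.757, 4.940)
t=2.800: state=(3.807, 3.849, 5.112)
t=3.000: state=(3.832, 3.816, 5.271)
t=3.200: state=(3.764, 3.718, 5.301)
t=3.400: state=(3.680, 3.648, 5.218)
t=3.600: state=(3.648, 3.647, 5.118)
t=3.800: state=(3.673, 3.696, 5.076)
t=4.000: state=(3.723, 3.746, 5.106)
t=4.200: state=(3.754, 3.760, 5.167)
t=4.285: state=(3.756, 3.754, 5.188)
compare at T: x=3.756, y=3.754, z=5.188

largest component: z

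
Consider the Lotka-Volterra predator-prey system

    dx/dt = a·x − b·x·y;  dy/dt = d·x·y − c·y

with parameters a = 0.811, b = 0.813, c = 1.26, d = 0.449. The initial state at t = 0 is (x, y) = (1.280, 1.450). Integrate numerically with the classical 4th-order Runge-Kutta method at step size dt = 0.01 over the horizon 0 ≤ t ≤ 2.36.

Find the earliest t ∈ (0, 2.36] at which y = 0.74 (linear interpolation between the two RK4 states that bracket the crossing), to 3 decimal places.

t=0.000: state=(1.280, 1.450)
step 1 (dt=0.01): k1=(-0.471, -0.994), k2=(-0.465, -0.992), k3=(-0.465, -0.992), k4=(-0.459, -0.990); state += dt/6·(k1+2k2+2k3+k4)
t=0.010: state=(1.275, 1.440)
t=0.020: state=(1.271, 1.430)
t=0.030: state=(1.266, 1.420)
continuing one RK4 step at a time; state shown every 10 steps (Δt=0.1):
t=0.100: state=(1.239, 1.353)
t=0.200: state=(1.208, 1.260)
t=0.300: state=(1.187, 1.172)
t=0.400: state=(1.174, 1.089)
t=0.500: state=(1.169, 1.012)
t=0.600: state=(1.171, 0.941)
t=0.700: state=(1.180, 0.874)
t=0.800: state=(1.195, 0.813)
t=0.900: state=(1.216, 0.756)
t=0.930: state=(1.223, 0.740)
next step: t=0.940: state=(1.226, 0.735) — y has crossed 0.74
linear interpolation between t=0.930 (0.74044) and t=0.940 (0.73520) → t≈0.931

t = 0.931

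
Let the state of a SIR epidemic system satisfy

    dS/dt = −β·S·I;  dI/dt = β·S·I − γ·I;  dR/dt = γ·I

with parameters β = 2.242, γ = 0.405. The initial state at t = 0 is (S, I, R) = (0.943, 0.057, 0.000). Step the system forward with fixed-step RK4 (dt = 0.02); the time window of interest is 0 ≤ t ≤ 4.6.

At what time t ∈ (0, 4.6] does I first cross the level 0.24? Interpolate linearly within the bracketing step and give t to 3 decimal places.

t=0.000: state=(0.943, 0.057, 0.000)
step 1 (dt=0.02): k1=(-0.121, 0.097, 0.023), k2=(-0.122, 0.099, 0.023), k3=(-0.122, 0.099, 0.023), k4=(-0.124, 0.100, 0.024); state += dt/6·(k1+2k2+2k3+k4)
t=0.020: state=(0.941, 0.059, 0.000)
t=0.040: state=(0.938, 0.061, 0.001)
t=0.060: state=(0.935, 0.063, 0.001)
continuing one RK4 step at a time; state shown every 10 steps (Δt=0.2):
t=0.200: state=(0.915, 0.080, 0.005)
t=0.400: state=(0.877, 0.110, 0.013)
t=0.600: state=(0.828, 0.149, 0.024)
t=0.800: state=(0.766, 0.196, 0.037)
t=0.960: state=(0.709, 0.240, 0.052)
next step: t=0.980: state=(0.701, 0.245, 0.053) — I has crossed 0.24
linear interpolation between t=0.960 (0.23950) and t=0.980 (0.24520) → t≈0.962

t = 0.962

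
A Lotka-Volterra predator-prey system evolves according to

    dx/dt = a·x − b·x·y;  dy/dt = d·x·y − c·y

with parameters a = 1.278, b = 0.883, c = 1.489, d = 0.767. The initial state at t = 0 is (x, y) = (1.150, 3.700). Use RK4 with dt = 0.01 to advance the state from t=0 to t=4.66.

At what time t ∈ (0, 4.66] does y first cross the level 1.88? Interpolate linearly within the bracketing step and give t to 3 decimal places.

t=0.000: state=(1.150, 3.700)
step 1 (dt=0.01): k1=(-2.287, -2.246), k2=(-2.253, -2.271), k3=(-2.254, -2.271), k4=(-2.220, -2.295); state += dt/6·(k1+2k2+2k3+k4)
t=0.010: state=(1.127, 3.677)
t=0.020: state=(1.106, 3.654)
t=0.030: state=(1.084, 3.630)
continuing one RK4 step at a time; state shown every 20 steps (Δt=0.2):
t=0.200: state=(0.807, 3.184)
t=0.400: state=(0.624, 2.634)
t=0.600: state=(0.529, 2.135)
t=0.710: state=(0.501, 1.892)
next step: t=0.720: state=(0.499, 1.872) — y has crossed 1.88
linear interpolation between t=0.710 (1.89247) and t=0.720 (1.87166) → t≈0.716

t = 0.716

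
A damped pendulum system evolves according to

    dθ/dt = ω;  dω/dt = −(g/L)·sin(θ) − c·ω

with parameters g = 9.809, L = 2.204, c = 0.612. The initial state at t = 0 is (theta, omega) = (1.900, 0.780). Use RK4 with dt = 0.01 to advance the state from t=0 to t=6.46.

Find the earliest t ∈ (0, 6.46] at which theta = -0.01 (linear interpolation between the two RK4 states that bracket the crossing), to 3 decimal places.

t=0.000: state=(1.900, 0.780)
step 1 (dt=0.01): k1=(0.780, -4.689), k2=(0.757, -4.669), k3=(0.757, -4.669), k4=(0.733, -4.649); state += dt/6·(k1+2k2+2k3+k4)
t=0.010: state=(1.908, 0.733)
t=0.020: state=(1.915, 0.687)
t=0.030: state=(1.921, 0.641)
continuing one RK4 step at a time; state shown every 25 steps (Δt=0.25):
t=0.250: state=(1.958, -0.288)
t=0.500: state=(1.766, -1.229)
t=0.750: state=(1.350, -2.079)
t=1.000: state=(0.748, -2.667)
t=1.250: state=(0.065, -2.681)
t=1.270: state=(0.012, -2.652)
next step: t=1.280: state=(-0.015, -2.636) — theta has crossed -0.01
linear interpolation between t=1.270 (0.01185) and t=1.280 (-0.01459) → t≈1.278

t = 1.278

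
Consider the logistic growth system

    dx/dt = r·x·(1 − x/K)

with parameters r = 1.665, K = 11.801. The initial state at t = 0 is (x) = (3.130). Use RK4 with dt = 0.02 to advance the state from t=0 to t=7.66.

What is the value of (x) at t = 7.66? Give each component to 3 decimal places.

t=0.000: state=(3.130)
step 1 (dt=0.02): k1=(3.829), k2=(3.859), k3=(3.859), k4=(3.889); state += dt/6·(k1+2k2+2k3+k4)
t=0.020: state=(3.207)
t=0.040: state=(3.286)
t=0.060: state=(3.365)
continuing one RK4 step at a time; state shown every 25 steps (Δt=0.5):
t=0.500: state=(5.352)
t=1.000: state=(7.743)
t=1.500: state=(9.610)
t=2.000: state=(10.736)
t=2.500: state=(11.313)
t=3.000: state=(11.584)
t=3.500: state=(11.705)
t=4.000: state=(11.759)
t=4.500: state=(11.783)
t=5.000: state=(11.793)
t=5.500: state=(11.798)
t=6.000: state=(11.800)
t=6.500: state=(11.800)
t=7.000: state=(11.801)
t=7.500: state=(11.801)
t=7.660: state=(11.801)

(x) = (11.801)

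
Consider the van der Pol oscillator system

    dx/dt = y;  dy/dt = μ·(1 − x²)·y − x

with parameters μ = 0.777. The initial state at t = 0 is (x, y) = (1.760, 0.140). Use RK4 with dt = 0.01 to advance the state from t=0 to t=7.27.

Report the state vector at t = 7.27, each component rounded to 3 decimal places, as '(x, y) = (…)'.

t=0.000: state=(1.760, 0.140)
step 1 (dt=0.01): k1=(0.140, -1.988), k2=(0.130, -1.973), k3=(0.130, -1.973), k4=(0.120, -1.958); state += dt/6·(k1+2k2+2k3+k4)
t=0.010: state=(1.761, 0.120)
t=0.020: state=(1.762, 0.101)
t=0.030: state=(1.763, 0.082)
continuing one RK4 step at a time; state shown every 25 steps (Δt=0.25):
t=0.250: state=(1.740, -0.268)
t=0.500: state=(1.637, -0.543)
t=0.750: state=(1.474, -0.753)
t=1.000: state=(1.261, -0.951)
t=1.250: state=(0.996, -1.177)
t=1.500: state=(0.668, -1.463)
t=1.750: state=(0.258, -1.826)
t=2.000: state=(-0.248, -2.214)
t=2.250: state=(-0.832, -2.389)
t=2.500: state=(-1.393, -1.993)
t=2.750: state=(-1.787, -1.120)
t=3.000: state=(-1.960, -0.310)
t=3.250: state=(-1.968, 0.201)
t=3.500: state=(-1.877, 0.494)
t=3.750: state=(-1.729, 0.686)
t=4.000: state=(-1.537, 0.846)
t=4.250: state=(-1.305, 1.018)
t=4.500: state=(-1.025, 1.231)
t=4.750: state=(-0.683, 1.515)
t=5.000: state=(-0.260, 1.886)
t=5.250: state=(0.262, 2.284)
t=5.500: state=(0.863, 2.449)
t=5.750: state=(1.435, 2.005)
t=6.000: state=(1.825, 1.087)
t=6.250: state=(1.988, 0.271)
t=6.500: state=(1.988, -0.227)
t=6.750: state=(1.893, -0.509)
t=7.000: state=(1.741, -0.693)
t=7.250: state=(1.548, -0.849)
t=7.270: state=(1.531, -0.862)

(x, y) = (1.531, -0.862)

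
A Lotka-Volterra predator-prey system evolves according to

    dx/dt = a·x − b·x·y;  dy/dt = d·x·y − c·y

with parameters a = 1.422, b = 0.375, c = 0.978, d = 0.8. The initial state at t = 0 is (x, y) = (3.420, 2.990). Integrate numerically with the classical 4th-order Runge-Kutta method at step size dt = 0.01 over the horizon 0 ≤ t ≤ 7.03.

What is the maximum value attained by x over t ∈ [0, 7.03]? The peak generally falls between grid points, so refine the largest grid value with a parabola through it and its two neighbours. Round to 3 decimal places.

max x = 3.492

t=0.000: state=(3.420, 2.990)
step 1 (dt=0.01): k1=(1.029, 5.256), k2=(0.996, 5.315), k3=(0.996, 5.315), k4=(0.963, 5.374); state += dt/6·(k1+2k2+2k3+k4)
t=0.010: state=(3.430, 3.043)
t=0.020: state=(3.439, 3.097)
t=0.030: state=(3.448, 3.153)
continuing one RK4 step at a time; state shown every 25 steps (Δt=0.25):
t=0.250: state=(3.426, 4.686)
t=0.500: state=(2.840, 6.930)
t=0.750: state=(1.928, 8.750)
t=1.000: state=(1.168, 9.292)
t=1.250: state=(0.711, 8.741)
t=1.500: state=(0.469, 7.683)
t=1.750: state=(0.344, 6.517)
t=2.000: state=(0.281, 5.428)
t=2.250: state=(0.252, 4.482)
t=2.500: state=(0.245, 3.687)
t=2.750: state=(0.256, 3.035)
t=3.000: state=(0.282, 2.508)
t=3.250: state=(0.324, 2.086)
t=3.500: state=(0.387, 1.753)
t=3.750: state=(0.474, 1.496)
t=4.000: state=(0.594, 1.303)
t=4.250: state=(0.755, 1.166)
t=4.500: state=(0.970, 1.084)
t=4.750: state=(1.253, 1.059)
t=5.000: state=(1.616, 1.104)
t=5.250: state=(2.067, 1.247)
t=5.500: state=(2.591, 1.555)
t=5.750: state=(3.116, 2.157)
t=6.000: state=(3.464, 3.279)
t=6.250: state=(3.352, 5.127)
t=6.500: state=(2.660, 7.384)
t=6.750: state=(1.746, 8.976)
t=7.000: state=(1.050, 9.248)
t=7.030: state=(0.988, 9.203)
largest grid value and its neighbours: x(6.070)=3.49136, x(6.080)=3.49185, x(6.090)=3.49144
parabola through these three points peaks at t≈6.080 with x≈3.49185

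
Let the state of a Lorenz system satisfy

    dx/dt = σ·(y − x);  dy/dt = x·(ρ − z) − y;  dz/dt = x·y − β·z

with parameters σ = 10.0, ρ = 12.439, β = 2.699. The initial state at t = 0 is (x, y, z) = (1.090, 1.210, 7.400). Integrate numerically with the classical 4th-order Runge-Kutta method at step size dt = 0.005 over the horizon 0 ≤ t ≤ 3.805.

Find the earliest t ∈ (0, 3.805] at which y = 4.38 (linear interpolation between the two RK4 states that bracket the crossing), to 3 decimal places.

t = 0.304

t=0.000: state=(1.090, 1.210, 7.400)
step 1 (dt=0.005): k1=(1.200, 4.283, -18.654), k2=(1.277, 4.338, -18.513), k3=(1.277, 4.338, -18.513), k4=(1.353, 4.394, -18.372); state += dt/6·(k1+2k2+2k3+k4)
t=0.005: state=(1.096, 1.232, 7.307)
t=0.010: state=(1.104, 1.254, 7.216)
t=0.015: state=(1.111, 1.277, 7.127)
continuing one RK4 step at a time; state shown every 40 steps (Δt=0.2):
t=0.200: state=(1.944, 2.724, 4.756)
t=0.300: state=(2.977, 4.299, 4.388)
next step: t=0.305: state=(3.044, 4.399, 4.394) — y has crossed 4.38
linear interpolation between t=0.300 (4.29920) and t=0.305 (4.39860) → t≈0.304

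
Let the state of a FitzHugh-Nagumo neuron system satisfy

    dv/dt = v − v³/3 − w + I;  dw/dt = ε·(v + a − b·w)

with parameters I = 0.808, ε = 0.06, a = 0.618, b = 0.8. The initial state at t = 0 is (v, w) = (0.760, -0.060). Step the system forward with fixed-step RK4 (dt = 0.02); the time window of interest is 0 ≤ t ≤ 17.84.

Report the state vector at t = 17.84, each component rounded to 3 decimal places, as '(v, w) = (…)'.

(v, w) = (1.133, 1.533)

t=0.000: state=(0.760, -0.060)
step 1 (dt=0.02): k1=(1.482, 0.086), k2=(1.487, 0.086), k3=(1.487, 0.086), k4=(1.492, 0.087); state += dt/6·(k1+2k2+2k3+k4)
t=0.020: state=(0.790, -0.058)
t=0.040: state=(0.820, -0.057)
t=0.060: state=(0.850, -0.055)
continuing one RK4 step at a time; state shown every 50 steps (Δt=1):
t=1.000: state=(1.878, 0.063)
t=2.000: state=(1.985, 0.211)
t=3.000: state=(1.943, 0.352)
t=4.000: state=(1.895, 0.485)
t=5.000: state=(1.845, 0.608)
t=6.000: state=(1.796, 0.722)
t=7.000: state=(1.747, 0.828)
t=8.000: state=(1.697, 0.926)
t=9.000: state=(1.647, 1.017)
t=10.000: state=(1.596, 1.101)
t=11.000: state=(1.544, 1.177)
t=12.000: state=(1.491, 1.247)
t=13.000: state=(1.437, 1.311)
t=14.000: state=(1.381, 1.368)
t=15.000: state=(1.323, 1.419)
t=16.000: state=(1.261, 1.465)
t=17.000: state=(1.194, 1.504)
t=17.840: state=(1.133, 1.533)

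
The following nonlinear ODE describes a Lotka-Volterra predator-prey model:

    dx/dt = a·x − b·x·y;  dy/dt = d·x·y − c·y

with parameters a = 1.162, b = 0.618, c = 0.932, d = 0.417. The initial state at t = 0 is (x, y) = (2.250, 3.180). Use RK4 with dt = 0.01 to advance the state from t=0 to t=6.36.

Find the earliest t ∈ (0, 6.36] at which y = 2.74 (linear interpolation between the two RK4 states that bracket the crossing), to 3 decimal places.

t = 0.717

t=0.000: state=(2.250, 3.180)
step 1 (dt=0.01): k1=(-1.807, 0.020), k2=(-1.800, 0.008), k3=(-1.800, 0.008), k4=(-1.793, -0.004); state += dt/6·(k1+2k2+2k3+k4)
t=0.010: state=(2.232, 3.180)
t=0.020: state=(2.214, 3.180)
t=0.030: state=(2.196, 3.180)
continuing one RK4 step at a time; state shown every 25 steps (Δt=0.25):
t=0.250: state=(1.847, 3.116)
t=0.500: state=(1.545, 2.943)
t=0.710: state=(1.362, 2.747)
next step: t=0.720: state=(1.355, 2.737) — y has crossed 2.74
linear interpolation between t=0.710 (2.74717) and t=0.720 (2.73714) → t≈0.717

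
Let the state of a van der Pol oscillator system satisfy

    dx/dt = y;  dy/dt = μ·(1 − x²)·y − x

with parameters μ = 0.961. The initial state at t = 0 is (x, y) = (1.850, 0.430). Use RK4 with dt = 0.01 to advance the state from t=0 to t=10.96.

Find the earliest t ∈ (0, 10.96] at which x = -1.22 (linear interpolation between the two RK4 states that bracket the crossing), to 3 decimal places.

t = 2.675

t=0.000: state=(1.850, 0.430)
step 1 (dt=0.01): k1=(0.430, -2.851), k2=(0.416, -2.823), k3=(0.416, -2.823), k4=(0.402, -2.795); state += dt/6·(k1+2k2+2k3+k4)
t=0.010: state=(1.854, 0.402)
t=0.020: state=(1.858, 0.374)
t=0.030: state=(1.862, 0.347)
continuing one RK4 step at a time; state shown every 50 steps (Δt=0.5):
t=0.500: state=(1.812, -0.417)
t=1.000: state=(1.515, -0.748)
t=1.500: state=(1.059, -1.104)
t=2.000: state=(0.357, -1.781)
t=2.500: state=(-0.771, -2.619)
t=2.670: state=(-1.209, -2.452)
next step: t=2.680: state=(-1.233, -2.428) — x has crossed -1.22
linear interpolation between t=2.670 (-1.20851) and t=2.680 (-1.23291) → t≈2.675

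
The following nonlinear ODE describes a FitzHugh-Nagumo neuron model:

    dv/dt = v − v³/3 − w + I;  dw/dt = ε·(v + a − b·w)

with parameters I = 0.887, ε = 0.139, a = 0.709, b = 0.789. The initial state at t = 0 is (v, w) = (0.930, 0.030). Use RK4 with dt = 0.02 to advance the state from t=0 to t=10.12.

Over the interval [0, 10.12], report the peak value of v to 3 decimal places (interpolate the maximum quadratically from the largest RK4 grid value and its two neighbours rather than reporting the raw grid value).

max v = 1.917

t=0.000: state=(0.930, 0.030)
step 1 (dt=0.02): k1=(1.519, 0.225), k2=(1.518, 0.226), k3=(1.518, 0.226), k4=(1.518, 0.228); state += dt/6·(k1+2k2+2k3+k4)
t=0.020: state=(0.960, 0.035)
t=0.040: state=(0.991, 0.039)
t=0.060: state=(1.021, 0.044)
continuing one RK4 step at a time; state shown every 25 steps (Δt=0.5):
t=0.500: state=(1.592, 0.163)
t=1.000: state=(1.875, 0.322)
t=1.500: state=(1.916, 0.482)
t=2.000: state=(1.884, 0.633)
t=2.500: state=(1.834, 0.773)
t=3.000: state=(1.779, 0.901)
t=3.500: state=(1.722, 1.020)
t=4.000: state=(1.665, 1.128)
t=4.500: state=(1.608, 1.226)
t=5.000: state=(1.549, 1.315)
t=5.500: state=(1.489, 1.396)
t=6.000: state=(1.428, 1.468)
t=6.500: state=(1.365, 1.532)
t=7.000: state=(1.300, 1.588)
t=7.500: state=(1.231, 1.637)
t=8.000: state=(1.158, 1.679)
t=8.500: state=(1.079, 1.713)
t=9.000: state=(0.992, 1.739)
t=9.500: state=(0.892, 1.758)
t=10.000: state=(0.773, 1.769)
t=10.120: state=(0.741, 1.770)
largest grid value and its neighbours: v(1.400)=1.91686, v(1.420)=1.91691, v(1.440)=1.91683
parabola through these three points peaks at t≈1.418 with v≈1.91691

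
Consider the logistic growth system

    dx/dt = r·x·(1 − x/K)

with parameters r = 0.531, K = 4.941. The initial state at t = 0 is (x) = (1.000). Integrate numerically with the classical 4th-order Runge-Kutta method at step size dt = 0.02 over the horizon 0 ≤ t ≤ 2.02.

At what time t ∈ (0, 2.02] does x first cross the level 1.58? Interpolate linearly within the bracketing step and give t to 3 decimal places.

t=0.000: state=(1.000)
step 1 (dt=0.02): k1=(0.424), k2=(0.425), k3=(0.425), k4=(0.426); state += dt/6·(k1+2k2+2k3+k4)
t=0.020: state=(1.008)
t=0.040: state=(1.017)
t=0.060: state=(1.026)
continuing one RK4 step at a time; state shown every 5 steps (Δt=0.1):
t=0.100: state=(1.043)
t=0.200: state=(1.087)
t=0.300: state=(1.133)
t=0.400: state=(1.180)
t=0.500: state=(1.228)
t=0.600: state=(1.278)
t=0.700: state=(1.329)
t=0.800: state=(1.381)
t=0.900: state=(1.435)
t=1.000: state=(1.489)
t=1.100: state=(1.545)
t=1.160: state=(1.579)
next step: t=1.180: state=(1.591) — x has crossed 1.58
linear interpolation between t=1.160 (1.57929) and t=1.180 (1.59072) → t≈1.161

t = 1.161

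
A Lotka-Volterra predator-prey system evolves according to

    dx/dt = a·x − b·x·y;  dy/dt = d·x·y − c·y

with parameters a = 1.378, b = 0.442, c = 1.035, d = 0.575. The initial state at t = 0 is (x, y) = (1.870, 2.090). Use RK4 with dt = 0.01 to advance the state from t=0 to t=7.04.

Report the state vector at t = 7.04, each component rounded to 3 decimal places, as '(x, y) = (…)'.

t=0.000: state=(1.870, 2.090)
step 1 (dt=0.01): k1=(0.849, 0.084), k2=(0.851, 0.089), k3=(0.851, 0.089), k4=(0.853, 0.094); state += dt/6·(k1+2k2+2k3+k4)
t=0.010: state=(1.879, 2.091)
t=0.020: state=(1.887, 2.092)
t=0.030: state=(1.896, 2.093)
continuing one RK4 step at a time; state shown every 25 steps (Δt=0.25):
t=0.250: state=(2.090, 2.144)
t=0.500: state=(2.312, 2.272)
t=0.750: state=(2.512, 2.482)
t=1.000: state=(2.653, 2.780)
t=1.250: state=(2.698, 3.157)
t=1.500: state=(2.625, 3.579)
t=1.750: state=(2.439, 3.980)
t=2.000: state=(2.177, 4.284)
t=2.250: state=(1.895, 4.432)
t=2.500: state=(1.639, 4.409)
t=2.750: state=(1.432, 4.242)
t=3.000: state=(1.283, 3.978)
t=3.250: state=(1.187, 3.665)
t=3.500: state=(1.137, 3.342)
t=3.750: state=(1.128, 3.035)
t=4.000: state=(1.157, 2.760)
t=4.250: state=(1.219, 2.527)
t=4.500: state=(1.316, 2.340)
t=4.750: state=(1.446, 2.202)
t=5.000: state=(1.608, 2.116)
t=5.250: state=(1.800, 2.086)
t=5.500: state=(2.015, 2.119)
t=5.750: state=(2.239, 2.220)
t=6.000: state=(2.449, 2.402)
t=6.250: state=(2.614, 2.670)
t=6.500: state=(2.695, 3.023)
t=6.750: state=(2.663, 3.436)
t=7.000: state=(2.512, 3.853)
t=7.040: state=(2.478, 3.915)

(x, y) = (2.478, 3.915)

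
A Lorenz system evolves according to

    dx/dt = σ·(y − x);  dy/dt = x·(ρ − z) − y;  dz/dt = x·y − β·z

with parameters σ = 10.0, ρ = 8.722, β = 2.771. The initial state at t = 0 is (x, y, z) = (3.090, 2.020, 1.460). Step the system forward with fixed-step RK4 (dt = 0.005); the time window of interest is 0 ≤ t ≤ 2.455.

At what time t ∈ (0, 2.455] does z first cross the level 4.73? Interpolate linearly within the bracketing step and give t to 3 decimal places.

t=0.000: state=(3.090, 2.020, 1.460)
step 1 (dt=0.005): k1=(-10.700, 20.420, 2.196), k2=(-9.922, 20.157, 2.283), k3=(-9.948, 20.172, 2.285), k4=(-9.194, 19.923, 2.371); state += dt/6·(k1+2k2+2k3+k4)
t=0.005: state=(3.040, 2.121, 1.471)
t=0.010: state=(2.998, 2.219, 1.484)
t=0.015: state=(2.962, 2.316, 1.497)
continuing one RK4 step at a time; state shown every 20 steps (Δt=0.1):
t=0.100: state=(3.087, 3.813, 1.874)
t=0.200: state=(4.205, 5.626, 2.934)
t=0.285: state=(5.520, 7.118, 4.704)
next step: t=0.290: state=(5.600, 7.193, 4.837) — z has crossed 4.73
linear interpolation between t=0.285 (4.70374) and t=0.290 (4.83659) → t≈0.286

t = 0.286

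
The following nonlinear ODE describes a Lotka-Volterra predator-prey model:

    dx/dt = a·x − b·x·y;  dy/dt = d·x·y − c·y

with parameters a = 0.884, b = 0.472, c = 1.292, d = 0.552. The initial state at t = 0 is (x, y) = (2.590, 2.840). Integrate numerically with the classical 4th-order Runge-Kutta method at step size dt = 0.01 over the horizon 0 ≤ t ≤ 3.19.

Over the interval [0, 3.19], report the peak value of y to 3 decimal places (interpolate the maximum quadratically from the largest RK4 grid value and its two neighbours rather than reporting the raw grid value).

max y = 2.882

t=0.000: state=(2.590, 2.840)
step 1 (dt=0.01): k1=(-1.182, 0.391), k2=(-1.182, 0.382), k3=(-1.182, 0.382), k4=(-1.182, 0.373); state += dt/6·(k1+2k2+2k3+k4)
t=0.010: state=(2.578, 2.844)
t=0.020: state=(2.566, 2.847)
t=0.030: state=(2.555, 2.851)
continuing one RK4 step at a time; state shown every 20 steps (Δt=0.2):
t=0.200: state=(2.358, 2.882)
t=0.400: state=(2.146, 2.853)
t=0.600: state=(1.963, 2.763)
t=0.800: state=(1.816, 2.628)
t=1.000: state=(1.704, 2.464)
t=1.200: state=(1.625, 2.287)
t=1.400: state=(1.576, 2.107)
t=1.600: state=(1.554, 1.933)
t=1.800: state=(1.558, 1.772)
t=2.000: state=(1.583, 1.628)
t=2.200: state=(1.630, 1.501)
t=2.400: state=(1.698, 1.392)
t=2.600: state=(1.784, 1.303)
t=2.800: state=(1.889, 1.232)
t=3.000: state=(2.012, 1.180)
t=3.190: state=(2.145, 1.148)
largest grid value and its neighbours: y(0.210)=2.88201, y(0.220)=2.88202, y(0.230)=2.88186
parabola through these three points peaks at t≈0.216 with y≈2.88204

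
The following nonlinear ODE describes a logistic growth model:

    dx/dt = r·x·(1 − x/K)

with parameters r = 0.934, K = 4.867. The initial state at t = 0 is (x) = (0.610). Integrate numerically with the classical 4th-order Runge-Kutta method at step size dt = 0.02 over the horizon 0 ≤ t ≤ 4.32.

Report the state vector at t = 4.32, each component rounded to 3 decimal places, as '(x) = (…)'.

t=0.000: state=(0.610)
step 1 (dt=0.02): k1=(0.498), k2=(0.502), k3=(0.502), k4=(0.505); state += dt/6·(k1+2k2+2k3+k4)
t=0.020: state=(0.620)
t=0.040: state=(0.630)
t=0.060: state=(0.641)
continuing one RK4 step at a time; state shown every 10 steps (Δt=0.2):
t=0.200: state=(0.717)
t=0.400: state=(0.839)
t=0.600: state=(0.976)
t=0.800: state=(1.130)
t=1.000: state=(1.300)
t=1.200: state=(1.486)
t=1.400: state=(1.686)
t=1.600: state=(1.897)
t=1.800: state=(2.117)
t=2.000: state=(2.342)
t=2.200: state=(2.570)
t=2.400: state=(2.794)
t=2.600: state=(3.013)
t=2.800: state=(3.222)
t=3.000: state=(3.419)
t=3.200: state=(3.602)
t=3.400: state=(3.769)
t=3.600: state=(3.919)
t=3.800: state=(4.054)
t=4.000: state=(4.173)
t=4.200: state=(4.277)
t=4.320: state=(4.332)

(x) = (4.332)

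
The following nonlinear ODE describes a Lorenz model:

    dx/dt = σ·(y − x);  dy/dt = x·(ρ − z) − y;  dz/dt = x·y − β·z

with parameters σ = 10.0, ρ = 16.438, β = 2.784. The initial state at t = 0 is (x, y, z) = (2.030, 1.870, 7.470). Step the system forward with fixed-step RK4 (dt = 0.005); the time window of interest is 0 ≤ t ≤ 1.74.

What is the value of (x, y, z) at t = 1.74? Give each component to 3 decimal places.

t=0.000: state=(2.030, 1.870, 7.470)
step 1 (dt=0.005): k1=(-1.600, 16.335, -17.000), k2=(-1.152, 16.344, -16.807), k3=(-1.163, 16.354, -16.806), k4=(-0.724, 16.371, -16.612); state += dt/6·(k1+2k2+2k3+k4)
t=0.005: state=(2.024, 1.952, 7.386)
t=0.010: state=(2.023, 2.034, 7.304)
t=0.015: state=(2.025, 2.116, 7.224)
continuing one RK4 step at a time; state shown every 20 steps (Δt=0.1):
t=0.100: state=(2.578, 3.728, 6.200)
t=0.200: state=(4.317, 6.688, 6.255)
t=0.300: state=(7.340, 10.898, 9.305)
t=0.400: state=(10.582, 12.724, 16.964)
t=0.500: state=(10.223, 7.317, 22.648)
t=0.600: state=(6.258, 2.203, 20.349)
t=0.700: state=(3.179, 1.168, 15.988)
t=0.800: state=(2.028, 1.578, 12.384)
t=0.900: state=(2.042, 2.454, 9.718)
t=1.000: state=(2.814, 3.963, 8.025)
t=1.100: state=(4.422, 6.535, 7.730)
t=1.200: state=(7.046, 10.080, 10.092)
t=1.300: state=(9.841, 11.823, 16.202)
t=1.400: state=(9.912, 7.929, 21.361)
t=1.500: state=(6.803, 3.322, 20.140)
t=1.600: state=(3.986, 2.017, 16.369)
t=1.700: state=(2.826, 2.371, 12.993)
t=1.740: state=(2.734, 2.713, 11.889)

(x, y, z) = (2.734, 2.713, 11.889)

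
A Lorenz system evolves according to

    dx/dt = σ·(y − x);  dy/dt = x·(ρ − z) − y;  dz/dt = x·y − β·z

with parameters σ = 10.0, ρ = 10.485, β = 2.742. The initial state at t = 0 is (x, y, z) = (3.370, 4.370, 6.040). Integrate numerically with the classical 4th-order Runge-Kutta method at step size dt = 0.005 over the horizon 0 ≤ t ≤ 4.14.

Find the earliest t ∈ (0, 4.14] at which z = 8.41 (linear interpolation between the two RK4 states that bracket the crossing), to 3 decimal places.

t=0.000: state=(3.370, 4.370, 6.040)
step 1 (dt=0.005): k1=(10.000, 10.610, -1.835), k2=(10.015, 10.710, -1.623), k3=(10.017, 10.708, -1.623), k4=(10.035, 10.807, -1.411); state += dt/6·(k1+2k2+2k3+k4)
t=0.005: state=(3.420, 4.424, 6.032)
t=0.010: state=(3.470, 4.478, 6.026)
t=0.015: state=(3.521, 4.533, 6.022)
continuing one RK4 step at a time; state shown every 40 steps (Δt=0.2):
t=0.200: state=(5.615, 6.773, 7.557)
t=0.240: state=(6.057, 7.093, 8.310)
next step: t=0.245: state=(6.108, 7.122, 8.412) — z has crossed 8.41
linear interpolation between t=0.240 (8.31049) and t=0.245 (8.41203) → t≈0.245

t = 0.245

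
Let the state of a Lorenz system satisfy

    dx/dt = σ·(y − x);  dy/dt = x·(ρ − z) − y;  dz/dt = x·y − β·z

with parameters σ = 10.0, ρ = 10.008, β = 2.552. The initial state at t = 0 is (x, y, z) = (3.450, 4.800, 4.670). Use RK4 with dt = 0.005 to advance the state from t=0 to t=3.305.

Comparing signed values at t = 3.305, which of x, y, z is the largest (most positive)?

largest component: z

t=0.000: state=(3.450, 4.800, 4.670)
step 1 (dt=0.005): k1=(13.500, 13.616, 4.642), k2=(13.503, 13.722, 4.893), k3=(13.505, 13.719, 4.892), k4=(13.511, 13.822, 5.145); state += dt/6·(k1+2k2+2k3+k4)
t=0.005: state=(3.518, 4.869, 4.694)
t=0.010: state=(3.585, 4.938, 4.721)
t=0.015: state=(3.653, 5.009, 4.751)
continuing one RK4 step at a time; state shown every 40 steps (Δt=0.2):
t=0.200: state=(6.211, 7.412, 7.824)
t=0.400: state=(6.585, 5.616, 12.028)
t=0.600: state=(4.056, 3.009, 10.530)
t=0.800: state=(3.033, 3.000, 7.815)
t=1.000: state=(3.644, 4.240, 6.537)
t=1.200: state=(5.161, 5.958, 7.568)
t=1.400: state=(6.049, 5.965, 10.171)
t=1.600: state=(4.991, 4.256, 10.529)
t=1.800: state=(3.923, 3.673, 8.912)
t=2.000: state=(3.991, 4.271, 7.733)
t=2.200: state=(4.826, 5.302, 7.995)
t=2.400: state=(5.490, 5.582, 9.381)
t=2.600: state=(5.125, 4.747, 9.986)
t=2.800: state=(4.419, 4.177, 9.229)
t=3.000: state=(4.291, 4.396, 8.390)
t=3.200: state=(4.719, 4.993, 8.360)
t=3.305: state=(4.991, 5.218, 8.691)
compare at T: x=4.991, y=5.218, z=8.691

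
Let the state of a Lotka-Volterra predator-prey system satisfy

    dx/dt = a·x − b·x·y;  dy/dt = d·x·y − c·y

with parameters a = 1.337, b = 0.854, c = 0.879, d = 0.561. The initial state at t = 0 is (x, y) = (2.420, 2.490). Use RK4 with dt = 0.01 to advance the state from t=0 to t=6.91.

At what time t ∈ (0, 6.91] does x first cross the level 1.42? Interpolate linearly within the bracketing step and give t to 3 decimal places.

t = 0.554

t=0.000: state=(2.420, 2.490)
step 1 (dt=0.01): k1=(-1.910, 1.192), k2=(-1.915, 1.181), k3=(-1.915, 1.181), k4=(-1.920, 1.171); state += dt/6·(k1+2k2+2k3+k4)
t=0.010: state=(2.401, 2.502)
t=0.020: state=(2.382, 2.513)
t=0.030: state=(2.362, 2.525)
continuing one RK4 step at a time; state shown every 25 steps (Δt=0.25):
t=0.250: state=(1.934, 2.712)
t=0.500: state=(1.501, 2.768)
t=0.550: state=(1.426, 2.759)
next step: t=0.560: state=(1.412, 2.757) — x has crossed 1.42
linear interpolation between t=0.550 (1.42614) and t=0.560 (1.41168) → t≈0.554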